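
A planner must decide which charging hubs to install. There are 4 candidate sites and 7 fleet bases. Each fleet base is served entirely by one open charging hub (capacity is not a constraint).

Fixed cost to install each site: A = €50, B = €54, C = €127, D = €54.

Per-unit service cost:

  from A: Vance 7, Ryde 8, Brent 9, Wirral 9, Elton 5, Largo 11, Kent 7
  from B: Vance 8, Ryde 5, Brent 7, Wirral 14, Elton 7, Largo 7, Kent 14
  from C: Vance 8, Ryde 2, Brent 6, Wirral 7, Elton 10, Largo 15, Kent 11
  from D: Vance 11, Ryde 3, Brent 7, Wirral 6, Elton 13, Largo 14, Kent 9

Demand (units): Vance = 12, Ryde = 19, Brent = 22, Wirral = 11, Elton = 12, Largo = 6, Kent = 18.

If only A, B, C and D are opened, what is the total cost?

Each fleet base is assigned to its cheapest site among the open ones.
{A, B, C, D}: Vance→A 7·12=84, Ryde→C 2·19=38, Brent→C 6·22=132, Wirral→D 6·11=66, Elton→A 5·12=60, Largo→B 7·6=42, Kent→A 7·18=126. Service 548; fixed 285; total 833.

Total cost: 833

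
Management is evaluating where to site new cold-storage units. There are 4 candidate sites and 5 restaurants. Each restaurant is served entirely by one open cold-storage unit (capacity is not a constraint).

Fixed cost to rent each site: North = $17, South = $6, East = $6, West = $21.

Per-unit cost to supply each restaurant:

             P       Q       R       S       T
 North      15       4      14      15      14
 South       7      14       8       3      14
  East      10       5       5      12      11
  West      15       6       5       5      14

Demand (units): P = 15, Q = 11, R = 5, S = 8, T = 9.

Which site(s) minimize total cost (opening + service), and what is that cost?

Open South and East; minimum total cost 320.

For any fixed open set, each restaurant goes to its cheapest open site; total = fixed + service.
{South, East}: P→South 7·15=105, Q→East 5·11=55, R→East 5·5=25, S→South 3·8=24, T→East 11·9=99. Service 308; fixed 12; total 320.
{North, South, East}: P→South 7·15=105, Q→North 4·11=44, R→East 5·5=25, S→South 3·8=24, T→East 11·9=99. Service 297; fixed 29; total 326.
{South, East, West}: P→South 7·15=105, Q→East 5·11=55, R→East 5·5=25, S→South 3·8=24, T→East 11·9=99. Service 308; fixed 33; total 341.
{North, South, East, West}: P→South 7·15=105, Q→North 4·11=44, R→East 5·5=25, S→South 3·8=24, T→East 11·9=99. Service 297; fixed 50; total 347.
No other subset beats 320.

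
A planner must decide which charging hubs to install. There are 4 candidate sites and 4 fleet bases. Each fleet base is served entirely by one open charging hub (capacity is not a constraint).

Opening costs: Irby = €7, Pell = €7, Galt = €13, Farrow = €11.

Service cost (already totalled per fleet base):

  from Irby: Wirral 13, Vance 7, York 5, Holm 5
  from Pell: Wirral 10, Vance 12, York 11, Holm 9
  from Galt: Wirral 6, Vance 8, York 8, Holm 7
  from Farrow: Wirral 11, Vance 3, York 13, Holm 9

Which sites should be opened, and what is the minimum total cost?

For any fixed open set, each fleet base goes to its cheapest open site; total = fixed + service.
{Irby}: Wirral→Irby 13, Vance→Irby 7, York→Irby 5, Holm→Irby 5. Service 30; fixed 7; total 37.
{Irby, Pell}: service 27 + fixed 14 = 41
{Irby, Farrow}: Wirral→Farrow 11, Vance→Farrow 3, York→Irby 5, Holm→Irby 5. Service 24; fixed 18; total 42.
{Irby, Pell, Galt, Farrow}: service 19 + fixed 38 = 57
No other subset beats 37.

Open Irby only; minimum total cost 37.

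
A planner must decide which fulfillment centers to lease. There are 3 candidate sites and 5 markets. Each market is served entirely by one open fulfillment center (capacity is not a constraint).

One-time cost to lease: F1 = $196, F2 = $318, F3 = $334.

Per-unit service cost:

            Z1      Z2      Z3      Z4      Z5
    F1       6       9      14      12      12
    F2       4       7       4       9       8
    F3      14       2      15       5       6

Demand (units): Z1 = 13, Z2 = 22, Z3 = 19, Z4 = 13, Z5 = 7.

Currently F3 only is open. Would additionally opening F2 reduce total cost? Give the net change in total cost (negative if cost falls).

Yes — net change −21 (cost falls by 21).

Current service cost with {F3}: 618.
Adding F2: each market re-picks its cheapest; new service cost 279, saving 339.
Extra fixed cost: 318. Net change = 318 − 339 = -21.
(Totals: 952 → 931.)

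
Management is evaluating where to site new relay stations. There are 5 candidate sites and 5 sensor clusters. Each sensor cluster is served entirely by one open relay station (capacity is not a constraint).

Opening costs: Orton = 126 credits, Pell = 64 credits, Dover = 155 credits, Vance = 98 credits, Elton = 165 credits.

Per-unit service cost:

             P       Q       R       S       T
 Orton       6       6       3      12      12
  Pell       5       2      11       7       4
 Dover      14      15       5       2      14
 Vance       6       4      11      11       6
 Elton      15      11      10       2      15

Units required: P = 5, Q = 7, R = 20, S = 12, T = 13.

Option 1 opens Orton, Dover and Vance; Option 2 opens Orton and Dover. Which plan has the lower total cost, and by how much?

Option 2 is cheaper by 6.

Option 1: {Orton, Dover, Vance}: P→Orton 6·5=30, Q→Vance 4·7=28, R→Orton 3·20=60, S→Dover 2·12=24, T→Vance 6·13=78. Service 220; fixed 379; total 599.
Option 2: {Orton, Dover}: P→Orton 6·5=30, Q→Orton 6·7=42, R→Orton 3·20=60, S→Dover 2·12=24, T→Orton 12·13=156. Service 312; fixed 281; total 593.
Difference: |599 − 593| = 6.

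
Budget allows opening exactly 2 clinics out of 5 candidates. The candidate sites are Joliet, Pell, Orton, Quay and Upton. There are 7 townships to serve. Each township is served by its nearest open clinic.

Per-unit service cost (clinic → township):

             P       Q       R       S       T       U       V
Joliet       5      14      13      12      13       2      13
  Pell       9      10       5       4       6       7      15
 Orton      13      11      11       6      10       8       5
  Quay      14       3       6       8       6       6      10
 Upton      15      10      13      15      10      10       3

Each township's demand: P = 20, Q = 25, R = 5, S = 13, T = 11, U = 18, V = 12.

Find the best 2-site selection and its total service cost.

Choose Joliet and Quay; total service cost 531.

With exactly 2 open, each township uses its cheapest among the chosen.
{Joliet, Quay}: P→Joliet 5·20=100, Q→Quay 3·25=75, R→Quay 6·5=30, S→Quay 8·13=104, T→Quay 6·11=66, U→Joliet 2·18=36, V→Quay 10·12=120. Service cost 531.
{Pell, Quay}: service cost 626
{Orton, Quay}: service cost 677
Among all 10 size-2 choices, {Joliet, Quay} is lowest.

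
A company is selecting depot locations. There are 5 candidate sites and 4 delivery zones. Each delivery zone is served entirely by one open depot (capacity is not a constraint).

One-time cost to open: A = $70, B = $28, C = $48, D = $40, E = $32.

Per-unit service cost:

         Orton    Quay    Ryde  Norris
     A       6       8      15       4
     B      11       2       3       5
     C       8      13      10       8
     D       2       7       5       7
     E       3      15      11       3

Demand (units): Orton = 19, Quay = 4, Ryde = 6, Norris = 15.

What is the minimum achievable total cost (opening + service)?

For any fixed open set, each delivery zone goes to its cheapest open site; total = fixed + service.
{B, E}: Orton→E 3·19=57, Quay→B 2·4=8, Ryde→B 3·6=18, Norris→E 3·15=45. Service 128; fixed 60; total 188.
{B, D}: Orton→D 2·19=38, Quay→B 2·4=8, Ryde→B 3·6=18, Norris→B 5·15=75. Service 139; fixed 68; total 207.
{B, D, E}: service 109 + fixed 100 = 209
{A, B, C, D, E}: Orton→D 2·19=38, Quay→B 2·4=8, Ryde→B 3·6=18, Norris→E 3·15=45. Service 109; fixed 218; total 327.
No other subset beats 188.

Minimum total cost: 188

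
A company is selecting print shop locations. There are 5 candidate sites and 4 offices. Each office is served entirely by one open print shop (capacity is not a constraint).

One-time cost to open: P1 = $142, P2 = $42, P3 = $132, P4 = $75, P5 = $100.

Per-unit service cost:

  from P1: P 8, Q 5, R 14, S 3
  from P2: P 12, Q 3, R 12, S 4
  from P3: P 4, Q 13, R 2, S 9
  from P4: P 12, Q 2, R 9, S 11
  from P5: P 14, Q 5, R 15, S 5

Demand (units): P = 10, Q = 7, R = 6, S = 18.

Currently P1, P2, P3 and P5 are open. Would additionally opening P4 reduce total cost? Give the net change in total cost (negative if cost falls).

No — net change +68 (cost rises by 68).

Current service cost with {P1, P2, P3, P5}: 127.
Adding P4: each office re-picks its cheapest; new service cost 120, saving 7.
Extra fixed cost: 75. Net change = 75 − 7 = 68.
(Totals: 543 → 611.)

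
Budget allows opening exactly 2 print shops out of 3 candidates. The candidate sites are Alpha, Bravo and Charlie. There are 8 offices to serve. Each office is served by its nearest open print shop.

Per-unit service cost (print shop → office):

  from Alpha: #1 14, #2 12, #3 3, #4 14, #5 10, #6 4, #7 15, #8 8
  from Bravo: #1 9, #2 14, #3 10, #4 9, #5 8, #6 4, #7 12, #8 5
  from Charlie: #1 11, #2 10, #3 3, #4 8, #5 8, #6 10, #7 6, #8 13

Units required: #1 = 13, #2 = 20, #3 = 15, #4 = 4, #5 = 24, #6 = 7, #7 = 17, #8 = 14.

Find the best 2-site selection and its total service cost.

Choose Bravo and Charlie; total service cost 786.

With exactly 2 open, each office uses its cheapest among the chosen.
{Bravo, Charlie}: #1→Bravo 9·13=117, #2→Charlie 10·20=200, #3→Charlie 3·15=45, #4→Charlie 8·4=32, #5→Bravo 8·24=192, #6→Bravo 4·7=28, #7→Charlie 6·17=102, #8→Bravo 5·14=70. Service cost 786.
{Alpha, Charlie}: service cost 854
{Alpha, Bravo}: service cost 932
Among all 3 size-2 choices, {Bravo, Charlie} is lowest.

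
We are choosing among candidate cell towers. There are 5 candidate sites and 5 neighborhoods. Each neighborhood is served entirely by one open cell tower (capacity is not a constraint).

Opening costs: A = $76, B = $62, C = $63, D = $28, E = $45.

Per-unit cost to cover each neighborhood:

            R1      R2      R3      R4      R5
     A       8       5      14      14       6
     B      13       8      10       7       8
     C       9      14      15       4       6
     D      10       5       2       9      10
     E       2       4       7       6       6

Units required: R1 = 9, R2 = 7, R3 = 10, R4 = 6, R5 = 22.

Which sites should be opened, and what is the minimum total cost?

Open D and E; minimum total cost 307.

For any fixed open set, each neighborhood goes to its cheapest open site; total = fixed + service.
{D, E}: R1→E 2·9=18, R2→E 4·7=28, R3→D 2·10=20, R4→E 6·6=36, R5→E 6·22=132. Service 234; fixed 73; total 307.
{E}: R1→E 2·9=18, R2→E 4·7=28, R3→E 7·10=70, R4→E 6·6=36, R5→E 6·22=132. Service 284; fixed 45; total 329.
{C, D, E}: R1→E 2·9=18, R2→E 4·7=28, R3→D 2·10=20, R4→C 4·6=24, R5→C 6·22=132. Service 222; fixed 136; total 358.
{A, B, C, D, E}: R1→E 2·9=18, R2→E 4·7=28, R3→D 2·10=20, R4→C 4·6=24, R5→A 6·22=132. Service 222; fixed 274; total 496.
No other subset beats 307.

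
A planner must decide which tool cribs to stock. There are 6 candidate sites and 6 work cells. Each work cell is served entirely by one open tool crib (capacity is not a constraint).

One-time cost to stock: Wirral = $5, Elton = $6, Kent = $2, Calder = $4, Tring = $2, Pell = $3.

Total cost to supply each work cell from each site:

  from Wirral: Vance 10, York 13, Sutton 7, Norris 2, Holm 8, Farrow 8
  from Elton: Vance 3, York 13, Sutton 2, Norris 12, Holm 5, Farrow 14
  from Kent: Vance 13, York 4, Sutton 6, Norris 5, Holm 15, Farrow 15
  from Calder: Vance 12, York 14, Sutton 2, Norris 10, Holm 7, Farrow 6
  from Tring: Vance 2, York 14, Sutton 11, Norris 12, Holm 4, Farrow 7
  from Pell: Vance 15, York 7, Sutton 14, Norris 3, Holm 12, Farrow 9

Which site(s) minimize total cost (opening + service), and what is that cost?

Open Kent, Calder and Tring; minimum total cost 31.

For any fixed open set, each work cell goes to its cheapest open site; total = fixed + service.
{Kent, Calder, Tring}: Vance→Tring 2, York→Kent 4, Sutton→Calder 2, Norris→Kent 5, Holm→Tring 4, Farrow→Calder 6. Service 23; fixed 8; total 31.
{Kent, Calder, Tring, Pell}: Vance→Tring 2, York→Kent 4, Sutton→Calder 2, Norris→Pell 3, Holm→Tring 4, Farrow→Calder 6. Service 21; fixed 11; total 32.
{Kent, Tring}: Vance→Tring 2, York→Kent 4, Sutton→Kent 6, Norris→Kent 5, Holm→Tring 4, Farrow→Tring 7. Service 28; fixed 4; total 32.
{Wirral, Elton, Kent, Calder, Tring, Pell}: Vance→Tring 2, York→Kent 4, Sutton→Elton 2, Norris→Wirral 2, Holm→Tring 4, Farrow→Calder 6. Service 20; fixed 22; total 42.
No other subset beats 31.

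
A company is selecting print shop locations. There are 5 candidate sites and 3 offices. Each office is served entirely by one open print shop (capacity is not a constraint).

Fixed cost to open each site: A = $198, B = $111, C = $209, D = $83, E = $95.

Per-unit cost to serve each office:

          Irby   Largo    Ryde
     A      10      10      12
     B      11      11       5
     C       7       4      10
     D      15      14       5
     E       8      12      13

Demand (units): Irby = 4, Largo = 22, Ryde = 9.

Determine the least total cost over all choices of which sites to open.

For any fixed open set, each office goes to its cheapest open site; total = fixed + service.
{C}: Irby→C 7·4=28, Largo→C 4·22=88, Ryde→C 10·9=90. Service 206; fixed 209; total 415.
{B}: Irby→B 11·4=44, Largo→B 11·22=242, Ryde→B 5·9=45. Service 331; fixed 111; total 442.
{C, D}: service 161 + fixed 292 = 453
{A, B, C, D, E}: Irby→C 7·4=28, Largo→C 4·22=88, Ryde→B 5·9=45. Service 161; fixed 696; total 857.
No other subset beats 415.

Minimum total cost: 415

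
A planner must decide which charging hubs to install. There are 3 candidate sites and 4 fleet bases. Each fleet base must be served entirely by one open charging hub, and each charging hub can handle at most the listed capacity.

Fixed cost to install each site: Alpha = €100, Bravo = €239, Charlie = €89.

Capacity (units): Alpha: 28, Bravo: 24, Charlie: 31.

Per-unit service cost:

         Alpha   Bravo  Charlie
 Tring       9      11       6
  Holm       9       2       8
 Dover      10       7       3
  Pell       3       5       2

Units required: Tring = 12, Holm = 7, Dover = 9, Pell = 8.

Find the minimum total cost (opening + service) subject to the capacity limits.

Open {Alpha, Charlie}: Tring→Charlie 6·12=72, Holm→Alpha 9·7=63, Dover→Charlie 3·9=27, Pell→Charlie 2·8=16.
Loads: Alpha carries 7/28, Charlie carries 29/31. Service 178; fixed 189; total 367.
Next best feasible plan costs 368.

Minimum total cost: 367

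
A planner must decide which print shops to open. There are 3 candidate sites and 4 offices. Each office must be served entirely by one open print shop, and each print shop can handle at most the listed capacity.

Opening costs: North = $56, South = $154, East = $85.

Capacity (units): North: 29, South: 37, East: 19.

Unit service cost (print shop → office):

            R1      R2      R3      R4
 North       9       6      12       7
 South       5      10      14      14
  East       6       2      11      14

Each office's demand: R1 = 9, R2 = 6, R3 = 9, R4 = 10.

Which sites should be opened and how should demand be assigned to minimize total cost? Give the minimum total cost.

Open {North, East}: R1→East 6·9=54, R2→East 2·6=12, R3→North 12·9=108, R4→North 7·10=70.
Loads: North carries 19/29, East carries 15/19. Service 244; fixed 141; total 385.
Next best feasible plan costs 400.

Minimum total cost: 385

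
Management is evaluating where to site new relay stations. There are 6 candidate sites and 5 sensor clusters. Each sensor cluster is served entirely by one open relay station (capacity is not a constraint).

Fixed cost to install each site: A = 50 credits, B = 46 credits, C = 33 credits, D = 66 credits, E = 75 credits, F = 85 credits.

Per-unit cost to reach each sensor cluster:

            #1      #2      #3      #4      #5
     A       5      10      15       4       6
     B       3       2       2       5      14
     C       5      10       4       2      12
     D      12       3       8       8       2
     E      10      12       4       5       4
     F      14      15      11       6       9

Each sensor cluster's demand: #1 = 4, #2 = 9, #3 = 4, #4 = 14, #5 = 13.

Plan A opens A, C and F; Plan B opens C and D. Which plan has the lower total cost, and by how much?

Plan B is cheaper by 184.

Plan A: {A, C, F}: #1→A 5·4=20, #2→A 10·9=90, #3→C 4·4=16, #4→C 2·14=28, #5→A 6·13=78. Service 232; fixed 168; total 400.
Plan B: {C, D}: #1→C 5·4=20, #2→D 3·9=27, #3→C 4·4=16, #4→C 2·14=28, #5→D 2·13=26. Service 117; fixed 99; total 216.
Difference: |400 − 216| = 184.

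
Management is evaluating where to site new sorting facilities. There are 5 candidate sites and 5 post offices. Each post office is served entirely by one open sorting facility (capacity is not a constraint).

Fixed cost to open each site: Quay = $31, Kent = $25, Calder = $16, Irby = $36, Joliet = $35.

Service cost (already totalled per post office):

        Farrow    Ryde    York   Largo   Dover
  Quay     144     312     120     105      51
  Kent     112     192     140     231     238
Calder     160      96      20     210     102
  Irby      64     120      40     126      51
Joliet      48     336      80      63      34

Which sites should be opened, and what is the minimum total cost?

For any fixed open set, each post office goes to its cheapest open site; total = fixed + service.
{Calder, Joliet}: Farrow→Joliet 48, Ryde→Calder 96, York→Calder 20, Largo→Joliet 63, Dover→Joliet 34. Service 261; fixed 51; total 312.
{Kent, Calder, Joliet}: service 261 + fixed 76 = 337
{Quay, Calder, Joliet}: service 261 + fixed 82 = 343
{Quay, Kent, Calder, Irby, Joliet}: service 261 + fixed 143 = 404
No other subset beats 312.

Open Calder and Joliet; minimum total cost 312.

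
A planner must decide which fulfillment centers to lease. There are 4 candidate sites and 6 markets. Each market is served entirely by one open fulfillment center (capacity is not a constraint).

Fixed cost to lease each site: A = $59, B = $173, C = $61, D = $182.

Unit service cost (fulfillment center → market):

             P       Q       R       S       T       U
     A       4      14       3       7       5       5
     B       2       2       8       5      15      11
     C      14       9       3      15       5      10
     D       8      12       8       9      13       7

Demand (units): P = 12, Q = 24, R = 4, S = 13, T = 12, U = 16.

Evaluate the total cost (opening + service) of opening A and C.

Total cost: 627

Each market is assigned to its cheapest site among the open ones.
{A, C}: P→A 4·12=48, Q→C 9·24=216, R→A 3·4=12, S→A 7·13=91, T→A 5·12=60, U→A 5·16=80. Service 507; fixed 120; total 627.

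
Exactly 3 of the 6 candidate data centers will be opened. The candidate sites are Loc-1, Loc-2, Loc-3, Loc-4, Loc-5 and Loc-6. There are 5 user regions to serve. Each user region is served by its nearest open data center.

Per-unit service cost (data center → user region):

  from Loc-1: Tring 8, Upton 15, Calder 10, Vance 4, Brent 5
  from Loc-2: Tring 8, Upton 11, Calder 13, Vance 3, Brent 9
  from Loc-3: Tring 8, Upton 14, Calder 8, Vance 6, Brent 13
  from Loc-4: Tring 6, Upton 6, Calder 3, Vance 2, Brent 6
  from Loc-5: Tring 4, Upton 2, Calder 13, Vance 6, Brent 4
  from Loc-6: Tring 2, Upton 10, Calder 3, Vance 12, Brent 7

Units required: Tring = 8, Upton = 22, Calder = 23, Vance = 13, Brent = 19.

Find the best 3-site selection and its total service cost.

Choose Loc-4, Loc-5 and Loc-6; total service cost 231.

With exactly 3 open, each user region uses its cheapest among the chosen.
{Loc-4, Loc-5, Loc-6}: Tring→Loc-6 2·8=16, Upton→Loc-5 2·22=44, Calder→Loc-4 3·23=69, Vance→Loc-4 2·13=26, Brent→Loc-5 4·19=76. Service cost 231.
{Loc-2, Loc-5, Loc-6}: service cost 244
{Loc-1, Loc-4, Loc-5}: service cost 247
Among all 20 size-3 choices, {Loc-4, Loc-5, Loc-6} is lowest.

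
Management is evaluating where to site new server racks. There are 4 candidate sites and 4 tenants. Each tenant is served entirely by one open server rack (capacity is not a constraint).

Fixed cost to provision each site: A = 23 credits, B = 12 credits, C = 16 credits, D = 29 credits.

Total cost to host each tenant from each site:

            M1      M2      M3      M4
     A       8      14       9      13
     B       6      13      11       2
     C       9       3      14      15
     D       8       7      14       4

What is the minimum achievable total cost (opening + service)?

Minimum total cost: 44

For any fixed open set, each tenant goes to its cheapest open site; total = fixed + service.
{B}: M1→B 6, M2→B 13, M3→B 11, M4→B 2. Service 32; fixed 12; total 44.
{B, C}: service 22 + fixed 28 = 50
{C}: service 41 + fixed 16 = 57
{A, B, C, D}: service 20 + fixed 80 = 100
No other subset beats 44.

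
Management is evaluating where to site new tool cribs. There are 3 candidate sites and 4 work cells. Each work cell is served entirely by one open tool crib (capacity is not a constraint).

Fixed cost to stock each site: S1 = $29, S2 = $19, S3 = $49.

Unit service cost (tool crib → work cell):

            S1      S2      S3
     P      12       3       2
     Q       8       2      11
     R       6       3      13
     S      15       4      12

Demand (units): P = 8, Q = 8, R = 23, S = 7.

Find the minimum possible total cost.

Minimum total cost: 156

For any fixed open set, each work cell goes to its cheapest open site; total = fixed + service.
{S2}: P→S2 3·8=24, Q→S2 2·8=16, R→S2 3·23=69, S→S2 4·7=28. Service 137; fixed 19; total 156.
{S1, S2}: P→S2 3·8=24, Q→S2 2·8=16, R→S2 3·23=69, S→S2 4·7=28. Service 137; fixed 48; total 185.
{S2, S3}: P→S3 2·8=16, Q→S2 2·8=16, R→S2 3·23=69, S→S2 4·7=28. Service 129; fixed 68; total 197.
{S1, S2, S3}: service 129 + fixed 97 = 226
(All 7 nonempty subsets were checked; S2 only is lowest.)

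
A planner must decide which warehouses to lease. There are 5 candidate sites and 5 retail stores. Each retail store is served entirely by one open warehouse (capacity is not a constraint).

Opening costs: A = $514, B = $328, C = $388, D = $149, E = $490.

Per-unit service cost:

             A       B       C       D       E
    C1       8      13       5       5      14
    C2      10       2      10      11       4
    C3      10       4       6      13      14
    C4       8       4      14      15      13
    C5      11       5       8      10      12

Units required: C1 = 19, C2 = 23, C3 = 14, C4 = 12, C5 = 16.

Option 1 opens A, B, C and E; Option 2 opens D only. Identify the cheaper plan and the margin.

Option 1: {A, B, C, E}: C1→C 5·19=95, C2→B 2·23=46, C3→B 4·14=56, C4→B 4·12=48, C5→B 5·16=80. Service 325; fixed 1720; total 2045.
Option 2: {D}: C1→D 5·19=95, C2→D 11·23=253, C3→D 13·14=182, C4→D 15·12=180, C5→D 10·16=160. Service 870; fixed 149; total 1019.
Difference: |2045 − 1019| = 1026.

Option 2 is cheaper by 1026.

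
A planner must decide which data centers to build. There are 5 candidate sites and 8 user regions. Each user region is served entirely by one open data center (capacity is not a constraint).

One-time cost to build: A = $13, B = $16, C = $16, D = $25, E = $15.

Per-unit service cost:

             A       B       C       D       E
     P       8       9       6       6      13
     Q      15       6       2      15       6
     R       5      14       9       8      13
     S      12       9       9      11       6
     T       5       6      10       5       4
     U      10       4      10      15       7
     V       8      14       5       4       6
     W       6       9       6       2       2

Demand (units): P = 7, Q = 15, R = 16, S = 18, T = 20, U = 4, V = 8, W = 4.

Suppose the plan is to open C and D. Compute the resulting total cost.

Total cost: 583

Each user region is assigned to its cheapest site among the open ones.
{C, D}: P→C 6·7=42, Q→C 2·15=30, R→D 8·16=128, S→C 9·18=162, T→D 5·20=100, U→C 10·4=40, V→D 4·8=32, W→D 2·4=8. Service 542; fixed 41; total 583.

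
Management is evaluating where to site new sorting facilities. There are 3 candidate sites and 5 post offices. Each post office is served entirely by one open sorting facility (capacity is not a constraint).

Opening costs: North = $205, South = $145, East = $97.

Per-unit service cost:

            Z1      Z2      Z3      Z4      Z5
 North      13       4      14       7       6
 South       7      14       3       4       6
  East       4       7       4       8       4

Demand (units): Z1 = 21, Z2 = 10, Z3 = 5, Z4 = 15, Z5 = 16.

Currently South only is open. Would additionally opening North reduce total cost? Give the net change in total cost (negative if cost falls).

No — net change +105 (cost rises by 105).

Current service cost with {South}: 458.
Adding North: each post office re-picks its cheapest; new service cost 358, saving 100.
Extra fixed cost: 205. Net change = 205 − 100 = 105.
(Totals: 603 → 708.)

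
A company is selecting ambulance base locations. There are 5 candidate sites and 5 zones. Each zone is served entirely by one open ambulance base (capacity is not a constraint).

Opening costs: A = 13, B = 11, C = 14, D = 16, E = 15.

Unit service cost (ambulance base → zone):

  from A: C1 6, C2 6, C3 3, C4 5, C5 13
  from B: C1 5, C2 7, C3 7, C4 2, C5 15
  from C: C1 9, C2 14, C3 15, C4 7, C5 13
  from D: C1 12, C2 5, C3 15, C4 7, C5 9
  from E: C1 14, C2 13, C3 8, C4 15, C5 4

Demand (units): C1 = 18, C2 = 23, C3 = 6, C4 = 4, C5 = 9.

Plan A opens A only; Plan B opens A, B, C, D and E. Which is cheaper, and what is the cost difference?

Plan B is cheaper by 78.

Plan A: {A}: C1→A 6·18=108, C2→A 6·23=138, C3→A 3·6=18, C4→A 5·4=20, C5→A 13·9=117. Service 401; fixed 13; total 414.
Plan B: {A, B, C, D, E}: C1→B 5·18=90, C2→D 5·23=115, C3→A 3·6=18, C4→B 2·4=8, C5→E 4·9=36. Service 267; fixed 69; total 336.
Difference: |414 − 336| = 78.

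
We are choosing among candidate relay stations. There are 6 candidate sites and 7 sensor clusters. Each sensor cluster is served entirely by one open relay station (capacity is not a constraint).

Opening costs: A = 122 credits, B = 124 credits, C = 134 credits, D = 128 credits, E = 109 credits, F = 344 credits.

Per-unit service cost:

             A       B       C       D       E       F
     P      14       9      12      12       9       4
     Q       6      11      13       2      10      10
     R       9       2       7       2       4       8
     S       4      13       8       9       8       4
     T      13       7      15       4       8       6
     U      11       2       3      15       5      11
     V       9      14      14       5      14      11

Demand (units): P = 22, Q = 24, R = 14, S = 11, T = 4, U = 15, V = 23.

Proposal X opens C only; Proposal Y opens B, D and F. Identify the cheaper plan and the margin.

Proposal Y is cheaper by 358.

Proposal X: {C}: P→C 12·22=264, Q→C 13·24=312, R→C 7·14=98, S→C 8·11=88, T→C 15·4=60, U→C 3·15=45, V→C 14·23=322. Service 1189; fixed 134; total 1323.
Proposal Y: {B, D, F}: P→F 4·22=88, Q→D 2·24=48, R→B 2·14=28, S→F 4·11=44, T→D 4·4=16, U→B 2·15=30, V→D 5·23=115. Service 369; fixed 596; total 965.
Difference: |1323 − 965| = 358.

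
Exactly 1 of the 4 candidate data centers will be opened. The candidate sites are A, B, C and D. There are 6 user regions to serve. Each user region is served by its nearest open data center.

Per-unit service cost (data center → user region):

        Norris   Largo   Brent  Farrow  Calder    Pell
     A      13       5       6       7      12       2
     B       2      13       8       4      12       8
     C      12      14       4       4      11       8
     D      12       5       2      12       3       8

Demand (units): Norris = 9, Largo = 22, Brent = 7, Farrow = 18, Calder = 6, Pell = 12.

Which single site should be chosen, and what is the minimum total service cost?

Choose A only; total service cost 491.

With exactly 1 open, each user region uses its cheapest among the chosen.
{A}: Norris→A 13·9=117, Largo→A 5·22=110, Brent→A 6·7=42, Farrow→A 7·18=126, Calder→A 12·6=72, Pell→A 2·12=24. Service cost 491.
{D}: service cost 562
{B}: service cost 600
Among all 4 size-1 choices, {A} is lowest.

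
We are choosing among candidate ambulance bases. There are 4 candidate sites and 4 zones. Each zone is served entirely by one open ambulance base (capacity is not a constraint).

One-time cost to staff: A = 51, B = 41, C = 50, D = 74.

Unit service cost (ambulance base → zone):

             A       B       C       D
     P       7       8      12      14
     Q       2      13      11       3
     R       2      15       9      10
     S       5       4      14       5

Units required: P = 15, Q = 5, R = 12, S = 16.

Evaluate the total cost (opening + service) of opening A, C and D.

Total cost: 394

Each zone is assigned to its cheapest site among the open ones.
{A, C, D}: P→A 7·15=105, Q→A 2·5=10, R→A 2·12=24, S→A 5·16=80. Service 219; fixed 175; total 394.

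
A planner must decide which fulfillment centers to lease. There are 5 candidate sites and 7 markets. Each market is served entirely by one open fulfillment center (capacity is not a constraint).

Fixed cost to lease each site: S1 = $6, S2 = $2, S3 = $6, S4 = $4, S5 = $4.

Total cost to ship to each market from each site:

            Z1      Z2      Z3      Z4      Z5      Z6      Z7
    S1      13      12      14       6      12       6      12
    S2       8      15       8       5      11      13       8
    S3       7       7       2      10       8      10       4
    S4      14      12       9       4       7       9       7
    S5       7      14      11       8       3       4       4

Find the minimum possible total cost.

Minimum total cost: 44

For any fixed open set, each market goes to its cheapest open site; total = fixed + service.
{S2, S3, S5}: Z1→S3 7, Z2→S3 7, Z3→S3 2, Z4→S2 5, Z5→S5 3, Z6→S5 4, Z7→S3 4. Service 32; fixed 12; total 44.
{S3, S4, S5}: service 31 + fixed 14 = 45
{S3, S5}: service 35 + fixed 10 = 45
{S1, S2, S3, S4, S5}: service 31 + fixed 22 = 53
No other subset beats 44.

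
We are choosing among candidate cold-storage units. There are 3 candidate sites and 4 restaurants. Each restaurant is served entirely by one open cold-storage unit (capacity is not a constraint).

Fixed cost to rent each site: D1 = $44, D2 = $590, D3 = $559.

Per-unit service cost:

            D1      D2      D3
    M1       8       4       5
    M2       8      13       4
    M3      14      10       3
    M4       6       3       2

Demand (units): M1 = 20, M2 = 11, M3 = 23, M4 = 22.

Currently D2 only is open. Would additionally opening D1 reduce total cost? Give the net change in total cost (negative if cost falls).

Yes — net change −11 (cost falls by 11).

Current service cost with {D2}: 519.
Adding D1: each restaurant re-picks its cheapest; new service cost 464, saving 55.
Extra fixed cost: 44. Net change = 44 − 55 = -11.
(Totals: 1109 → 1098.)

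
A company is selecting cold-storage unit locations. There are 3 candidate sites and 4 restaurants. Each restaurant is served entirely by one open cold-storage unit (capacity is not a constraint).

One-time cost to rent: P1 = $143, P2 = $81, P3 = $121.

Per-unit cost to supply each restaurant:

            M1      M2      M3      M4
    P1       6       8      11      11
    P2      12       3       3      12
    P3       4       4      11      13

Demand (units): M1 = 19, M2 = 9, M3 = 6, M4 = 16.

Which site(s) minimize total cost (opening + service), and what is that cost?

Open P3 only; minimum total cost 507.

For any fixed open set, each restaurant goes to its cheapest open site; total = fixed + service.
{P3}: M1→P3 4·19=76, M2→P3 4·9=36, M3→P3 11·6=66, M4→P3 13·16=208. Service 386; fixed 121; total 507.
{P2, P3}: M1→P3 4·19=76, M2→P2 3·9=27, M3→P2 3·6=18, M4→P2 12·16=192. Service 313; fixed 202; total 515.
{P2}: service 465 + fixed 81 = 546
{P1, P2, P3}: service 297 + fixed 345 = 642
No other subset beats 507.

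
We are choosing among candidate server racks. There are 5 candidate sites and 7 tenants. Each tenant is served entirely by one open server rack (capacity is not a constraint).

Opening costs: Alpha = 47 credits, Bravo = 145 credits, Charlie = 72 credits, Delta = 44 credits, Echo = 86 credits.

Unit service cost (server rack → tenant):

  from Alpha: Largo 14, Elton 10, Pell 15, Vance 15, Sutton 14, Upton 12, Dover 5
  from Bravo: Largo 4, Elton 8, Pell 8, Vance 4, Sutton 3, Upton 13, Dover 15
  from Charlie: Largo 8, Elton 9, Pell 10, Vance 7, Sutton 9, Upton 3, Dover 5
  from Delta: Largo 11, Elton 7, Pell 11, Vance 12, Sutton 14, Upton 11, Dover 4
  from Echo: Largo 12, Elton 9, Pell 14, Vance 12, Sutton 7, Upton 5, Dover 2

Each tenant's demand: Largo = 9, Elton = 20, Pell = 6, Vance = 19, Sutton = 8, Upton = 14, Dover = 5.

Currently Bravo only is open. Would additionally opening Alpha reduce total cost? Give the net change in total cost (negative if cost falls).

Current service cost with {Bravo}: 601.
Adding Alpha: each tenant re-picks its cheapest; new service cost 537, saving 64.
Extra fixed cost: 47. Net change = 47 − 64 = -17.
(Totals: 746 → 729.)

Yes — net change −17 (cost falls by 17).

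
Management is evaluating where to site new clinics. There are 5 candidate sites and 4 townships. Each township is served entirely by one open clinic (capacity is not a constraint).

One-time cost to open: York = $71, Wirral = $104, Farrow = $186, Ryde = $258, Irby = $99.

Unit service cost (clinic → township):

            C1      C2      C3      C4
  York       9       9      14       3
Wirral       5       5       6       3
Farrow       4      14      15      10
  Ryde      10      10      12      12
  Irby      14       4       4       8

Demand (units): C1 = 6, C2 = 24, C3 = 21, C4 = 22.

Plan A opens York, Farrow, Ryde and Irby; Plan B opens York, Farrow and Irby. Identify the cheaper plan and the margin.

Plan B is cheaper by 258.

Plan A: {York, Farrow, Ryde, Irby}: C1→Farrow 4·6=24, C2→Irby 4·24=96, C3→Irby 4·21=84, C4→York 3·22=66. Service 270; fixed 614; total 884.
Plan B: {York, Farrow, Irby}: C1→Farrow 4·6=24, C2→Irby 4·24=96, C3→Irby 4·21=84, C4→York 3·22=66. Service 270; fixed 356; total 626.
Difference: |884 − 626| = 258.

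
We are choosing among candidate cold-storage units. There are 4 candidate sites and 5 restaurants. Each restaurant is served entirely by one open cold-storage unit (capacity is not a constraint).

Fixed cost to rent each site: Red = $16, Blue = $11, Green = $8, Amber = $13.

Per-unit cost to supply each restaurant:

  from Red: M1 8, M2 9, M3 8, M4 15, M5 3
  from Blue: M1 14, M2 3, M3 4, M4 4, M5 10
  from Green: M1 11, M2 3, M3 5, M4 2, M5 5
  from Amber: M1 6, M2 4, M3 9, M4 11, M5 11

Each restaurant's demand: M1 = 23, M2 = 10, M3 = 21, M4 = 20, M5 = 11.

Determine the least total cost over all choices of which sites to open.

Minimum total cost: 373

For any fixed open set, each restaurant goes to its cheapest open site; total = fixed + service.
{Red, Blue, Green, Amber}: M1→Amber 6·23=138, M2→Blue 3·10=30, M3→Blue 4·21=84, M4→Green 2·20=40, M5→Red 3·11=33. Service 325; fixed 48; total 373.
{Blue, Green, Amber}: service 347 + fixed 32 = 379
{Red, Green, Amber}: M1→Amber 6·23=138, M2→Green 3·10=30, M3→Green 5·21=105, M4→Green 2·20=40, M5→Red 3·11=33. Service 346; fixed 37; total 383.
{Green}: service 483 + fixed 8 = 491
(All 15 nonempty subsets were checked; Red, Blue, Green and Amber is lowest.)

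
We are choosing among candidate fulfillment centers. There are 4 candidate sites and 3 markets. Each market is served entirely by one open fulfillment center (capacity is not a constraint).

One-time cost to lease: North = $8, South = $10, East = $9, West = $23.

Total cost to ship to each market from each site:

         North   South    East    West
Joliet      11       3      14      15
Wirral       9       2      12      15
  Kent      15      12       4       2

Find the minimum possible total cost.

Minimum total cost: 27

For any fixed open set, each market goes to its cheapest open site; total = fixed + service.
{South}: Joliet→South 3, Wirral→South 2, Kent→South 12. Service 17; fixed 10; total 27.
{South, East}: service 9 + fixed 19 = 28
{North, South}: service 17 + fixed 18 = 35
{North, South, East, West}: service 7 + fixed 50 = 57
No other subset beats 27.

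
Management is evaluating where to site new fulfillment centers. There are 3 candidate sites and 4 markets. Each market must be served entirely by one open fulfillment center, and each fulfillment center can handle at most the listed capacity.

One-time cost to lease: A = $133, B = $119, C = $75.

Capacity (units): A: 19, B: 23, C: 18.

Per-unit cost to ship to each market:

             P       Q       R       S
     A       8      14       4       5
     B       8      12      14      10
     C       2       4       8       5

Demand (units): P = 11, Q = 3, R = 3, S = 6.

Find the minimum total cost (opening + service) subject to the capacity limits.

Minimum total cost: 284

Open {A, C}: P→C 2·11=22, Q→C 4·3=12, R→A 4·3=12, S→A 5·6=30.
Loads: A carries 9/19, C carries 14/18. Service 76; fixed 208; total 284.
Next best feasible plan costs 296.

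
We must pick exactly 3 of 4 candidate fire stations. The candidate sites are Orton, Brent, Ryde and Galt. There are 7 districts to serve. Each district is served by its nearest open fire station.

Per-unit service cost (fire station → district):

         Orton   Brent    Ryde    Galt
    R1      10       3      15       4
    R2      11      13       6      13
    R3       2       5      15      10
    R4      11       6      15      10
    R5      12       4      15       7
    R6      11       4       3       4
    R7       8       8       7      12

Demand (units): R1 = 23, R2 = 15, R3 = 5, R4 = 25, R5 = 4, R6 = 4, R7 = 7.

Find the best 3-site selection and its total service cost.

With exactly 3 open, each district uses its cheapest among the chosen.
{Orton, Brent, Ryde}: R1→Brent 3·23=69, R2→Ryde 6·15=90, R3→Orton 2·5=10, R4→Brent 6·25=150, R5→Brent 4·4=16, R6→Ryde 3·4=12, R7→Ryde 7·7=49. Service cost 396.
{Brent, Ryde, Galt}: service cost 411
{Orton, Brent, Galt}: service cost 482
Among all 4 size-3 choices, {Orton, Brent, Ryde} is lowest.

Choose Orton, Brent and Ryde; total service cost 396.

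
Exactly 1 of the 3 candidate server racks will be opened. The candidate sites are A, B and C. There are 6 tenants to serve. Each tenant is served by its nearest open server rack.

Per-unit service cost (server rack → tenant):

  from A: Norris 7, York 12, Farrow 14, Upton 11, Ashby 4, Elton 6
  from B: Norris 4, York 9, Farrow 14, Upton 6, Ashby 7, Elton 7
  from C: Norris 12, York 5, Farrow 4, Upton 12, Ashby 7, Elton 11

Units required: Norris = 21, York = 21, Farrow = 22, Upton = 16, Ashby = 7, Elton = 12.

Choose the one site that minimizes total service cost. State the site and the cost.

With exactly 1 open, each tenant uses its cheapest among the chosen.
{B}: Norris→B 4·21=84, York→B 9·21=189, Farrow→B 14·22=308, Upton→B 6·16=96, Ashby→B 7·7=49, Elton→B 7·12=84. Service cost 810.
{C}: service cost 818
{A}: service cost 983
Among all 3 size-1 choices, {B} is lowest.

Choose B only; total service cost 810.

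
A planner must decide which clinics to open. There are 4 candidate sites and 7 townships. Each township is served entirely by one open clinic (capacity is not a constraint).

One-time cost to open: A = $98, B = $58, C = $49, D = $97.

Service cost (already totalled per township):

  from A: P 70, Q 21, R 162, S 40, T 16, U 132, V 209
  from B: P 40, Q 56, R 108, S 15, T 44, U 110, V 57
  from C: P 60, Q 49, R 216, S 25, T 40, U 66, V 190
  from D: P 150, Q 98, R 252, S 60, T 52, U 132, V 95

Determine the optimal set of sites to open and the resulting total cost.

For any fixed open set, each township goes to its cheapest open site; total = fixed + service.
{B, C}: P→B 40, Q→C 49, R→B 108, S→B 15, T→C 40, U→C 66, V→B 57. Service 375; fixed 107; total 482.
{B}: P→B 40, Q→B 56, R→B 108, S→B 15, T→B 44, U→B 110, V→B 57. Service 430; fixed 58; total 488.
{A, B}: P→B 40, Q→A 21, R→B 108, S→B 15, T→A 16, U→B 110, V→B 57. Service 367; fixed 156; total 523.
{A, B, C, D}: P→B 40, Q→A 21, R→B 108, S→B 15, T→A 16, U→C 66, V→B 57. Service 323; fixed 302; total 625.
(All 15 nonempty subsets were checked; B and C is lowest.)

Open B and C; minimum total cost 482.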